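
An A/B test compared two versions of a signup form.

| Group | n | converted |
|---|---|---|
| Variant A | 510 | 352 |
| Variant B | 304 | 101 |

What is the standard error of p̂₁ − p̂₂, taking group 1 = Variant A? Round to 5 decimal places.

0.03390

p̂₁ = 352/510 = 0.6902 and p̂₂ = 101/304 = 0.3322.
SE₁ = √(p̂₁(1−p̂₁)/n₁) = √(0.6902·0.3098/510) = 0.02048; SE₂ = √(0.3322·0.6678/304) = 0.02701.
Independent samples: SE of the difference = √(SE₁² + SE₂²) = √(0.0004194304 + 0.0007295401) = 0.03390.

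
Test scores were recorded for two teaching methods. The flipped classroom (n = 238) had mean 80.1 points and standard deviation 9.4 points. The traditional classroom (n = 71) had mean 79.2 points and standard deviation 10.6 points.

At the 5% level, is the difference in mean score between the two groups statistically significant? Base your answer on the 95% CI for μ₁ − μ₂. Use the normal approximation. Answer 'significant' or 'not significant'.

Standard errors of each mean: 9.4/√238 = 0.6093 and 10.6/√71 = 1.2580.
SE(x̄₁ − x̄₂) = √(0.6093² + 1.2580²) = 1.3978 for independent samples with unequal variances.
With z* = 1.960, the margin is 1.960 × 1.3978 = 2.7397.
x̄₁ − x̄₂ = 80.1 − 79.2 = 0.9000; the interval is 0.9000 ± 2.7397 = (-1.8397, 3.6397).
The interval (-1.8397, 3.6397) contains 0, so the difference is not significant.

not significant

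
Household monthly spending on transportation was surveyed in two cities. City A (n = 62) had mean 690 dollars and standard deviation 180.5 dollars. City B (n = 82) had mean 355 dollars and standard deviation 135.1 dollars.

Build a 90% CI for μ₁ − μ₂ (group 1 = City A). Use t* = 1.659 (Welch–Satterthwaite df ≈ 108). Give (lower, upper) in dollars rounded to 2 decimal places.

Standard errors of each mean: 180.5/√62 = 22.9235 and 135.1/√82 = 14.9193.
SE(x̄₁ − x̄₂) = √(22.9235² + 14.9193²) = 27.3509 for independent samples with unequal variances.
With t* = 1.659, the margin is 1.659 × 27.3509 = 45.3751.
x̄₁ − x̄₂ = 690 − 355 = 335.0000; the interval is 335.0000 ± 45.3751 = (289.62, 380.38).

(289.62, 380.38)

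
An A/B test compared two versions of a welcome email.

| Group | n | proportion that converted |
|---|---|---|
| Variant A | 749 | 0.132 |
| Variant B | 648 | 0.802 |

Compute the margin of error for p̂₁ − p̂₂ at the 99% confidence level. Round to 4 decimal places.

Each SE is √(p̂(1−p̂)/n): √(0.1320·0.8680/749) = 0.01237 and √(0.8020·0.1980/648) = 0.01565.
SE(p̂₁ − p̂₂) = √(SE₁² + SE₂²) = √(0.0001530169 + 0.0002449225) = 0.01995, since the two samples are independent.
At 99% confidence z* = 2.576; margin = 2.576 × 0.01995 = 0.05139.

0.0514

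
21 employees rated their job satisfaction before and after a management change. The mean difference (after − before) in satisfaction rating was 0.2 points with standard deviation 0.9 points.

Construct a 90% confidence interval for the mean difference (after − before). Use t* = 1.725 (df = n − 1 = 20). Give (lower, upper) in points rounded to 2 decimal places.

This is a matched-pairs design, so SE = s_d/√n = 0.9/√21 = 0.1964.
Margin = 1.725 × 0.1964 = 0.3388; the interval is 0.2 ± 0.3388 = (-0.14, 0.54).

(-0.14, 0.54)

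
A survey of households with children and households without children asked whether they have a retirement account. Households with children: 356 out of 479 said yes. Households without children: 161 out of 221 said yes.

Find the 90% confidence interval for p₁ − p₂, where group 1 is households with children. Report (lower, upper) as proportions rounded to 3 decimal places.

Sample proportions: 356/479 = 0.7432, 161/221 = 0.7285.
Each SE is √(p̂(1−p̂)/n): √(0.7432·0.2568/479) = 0.01996 and √(0.7285·0.2715/221) = 0.02992.
SE(p̂₁ − p̂₂) = √(SE₁² + SE₂²) = √(0.0003984016 + 0.0008952064) = 0.03597, since the two samples are independent.
At 90% confidence z* = 1.645; margin = 1.645 × 0.03597 = 0.05917.
The difference is 0.7432 − 0.7285 = 0.0147, so the interval is 0.0147 ± 0.05917 = (-0.044, 0.074).

(-0.044, 0.074)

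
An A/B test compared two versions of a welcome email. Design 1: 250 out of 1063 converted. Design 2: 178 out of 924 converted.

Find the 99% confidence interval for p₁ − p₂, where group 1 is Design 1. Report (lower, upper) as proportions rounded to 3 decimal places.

First, p̂₁ = 250/1063 = 0.2352; p̂₂ = 178/924 = 0.1926.
The two standard errors are √(0.2352×0.7648/1063) = 0.01301 and √(0.1926×0.8074/924) = 0.01297.
Because the samples are independent, SE_diff = √(0.01301² + 0.01297²) = 0.01837.
Using z* = 2.576 for 99%, ME = 2.576 × 0.01837 = 0.04732.
p̂₁ − p̂₂ = 0.0426; interval 0.0426 ± 0.04732 gives (-0.005, 0.090).

(-0.005, 0.090)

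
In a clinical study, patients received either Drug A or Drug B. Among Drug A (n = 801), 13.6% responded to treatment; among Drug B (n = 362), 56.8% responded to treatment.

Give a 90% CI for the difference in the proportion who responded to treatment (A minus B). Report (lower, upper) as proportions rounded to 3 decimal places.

(-0.479, -0.385)

SE₁ = √(p̂₁(1−p̂₁)/n₁) = √(0.1360·0.8640/801) = 0.01211; SE₂ = √(0.5680·0.4320/362) = 0.02604.
Independent samples: SE of the difference = √(SE₁² + SE₂²) = √(0.0001466521 + 0.0006780816) = 0.02872.
z* for 90% confidence is 1.645, so the margin of error is 1.645 × 0.02872 = 0.04724.
Point estimate p̂₁ − p̂₂ = 0.1360 − 0.5680 = -0.4320.
-0.4320 ± 0.04724 → (-0.479, -0.385).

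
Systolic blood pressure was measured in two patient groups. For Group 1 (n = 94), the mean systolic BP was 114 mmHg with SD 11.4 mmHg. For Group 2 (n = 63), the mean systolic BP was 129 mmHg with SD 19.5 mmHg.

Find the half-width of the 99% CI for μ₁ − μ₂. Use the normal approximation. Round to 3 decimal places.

SE₁ = s₁/√n₁ = 11.4/√94 = 1.1758; SE₂ = 19.5/√63 = 2.4568.
Independent samples, unequal variances: SE_diff = √(SE₁² + SE₂²) = √(1.38250564 + 6.03586624) = 2.7237.
z* = 2.576, so margin of error = 2.576 × 2.7237 = 7.0163.

7.016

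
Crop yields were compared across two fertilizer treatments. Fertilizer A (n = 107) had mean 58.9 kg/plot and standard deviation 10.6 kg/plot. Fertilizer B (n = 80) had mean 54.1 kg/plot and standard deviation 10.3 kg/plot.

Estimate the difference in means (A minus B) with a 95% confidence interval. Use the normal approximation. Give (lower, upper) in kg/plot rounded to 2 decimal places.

Per-group SEs: s₁/√n₁ = 10.6/√107 = 1.0247, s₂/√n₂ = 10.3/√80 = 1.1516.
Unpooled SE of the difference: √(1.05001009 + 1.32618256) = 1.5415.
Margin of error = z* · SE = 1.960 × 1.5415 = 3.0213.
x̄₁ − x̄₂ = 58.9 − 54.1 = 4.8000.
CI: 4.8000 ± 3.0213 = (1.78, 7.82).

(1.78, 7.82)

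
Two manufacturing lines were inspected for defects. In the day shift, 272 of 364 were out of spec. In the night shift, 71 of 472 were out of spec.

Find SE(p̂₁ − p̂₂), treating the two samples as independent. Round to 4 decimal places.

Sample proportions: 272/364 = 0.7473, 71/472 = 0.1504.
Each SE is √(p̂(1−p̂)/n): √(0.7473·0.2527/364) = 0.02278 and √(0.1504·0.8496/472) = 0.01645.
SE(p̂₁ − p̂₂) = √(SE₁² + SE₂²) = √(0.0005189284 + 0.0002706025) = 0.02810, since the two samples are independent.

0.0281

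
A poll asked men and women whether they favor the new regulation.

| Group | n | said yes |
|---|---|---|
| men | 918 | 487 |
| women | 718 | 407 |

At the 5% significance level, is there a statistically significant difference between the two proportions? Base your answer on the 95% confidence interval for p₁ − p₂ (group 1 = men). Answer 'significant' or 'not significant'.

p̂₁ = 487/918 = 0.5305 and p̂₂ = 407/718 = 0.5669.
SE₁ = √(p̂₁(1−p̂₁)/n₁) = √(0.5305·0.4695/918) = 0.01647; SE₂ = √(0.5669·0.4331/718) = 0.01849.
Independent samples: SE of the difference = √(SE₁² + SE₂²) = √(0.0002712609 + 0.0003418801) = 0.02476.
z* for 95% confidence is 1.960, so the margin of error is 1.960 × 0.02476 = 0.04853.
Point estimate p̂₁ − p̂₂ = 0.5305 − 0.5669 = -0.0364.
-0.0364 ± 0.04853 → (-0.08493, 0.01213).
The interval (-0.08493, 0.01213) contains 0, so the difference is not significant.

not significant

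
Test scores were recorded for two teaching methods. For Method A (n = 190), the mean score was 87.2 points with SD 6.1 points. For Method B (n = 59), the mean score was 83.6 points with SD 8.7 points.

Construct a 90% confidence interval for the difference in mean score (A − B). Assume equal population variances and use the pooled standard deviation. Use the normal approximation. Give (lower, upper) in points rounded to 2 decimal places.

(1.93, 5.27)

s_p = √[((n₁−1)s₁² + (n₂−1)s₂²)/(n₁+n₂−2)] = √[(189·6.1² + 58·8.7²)/247] = 6.8004.
SE = 6.8004·√(1/190 + 1/59) = 1.0135.
With z* = 1.645, margin = 1.645 × 1.0135 = 1.6672.
x̄₁ − x̄₂ = 87.2 − 83.6 = 3.6000; interval 3.6000 ± 1.6672 = (1.93, 5.27).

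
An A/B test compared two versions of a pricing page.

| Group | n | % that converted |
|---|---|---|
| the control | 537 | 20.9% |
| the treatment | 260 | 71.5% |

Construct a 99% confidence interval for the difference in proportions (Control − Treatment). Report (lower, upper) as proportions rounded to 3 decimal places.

(-0.591, -0.421)

The two standard errors are √(0.2090×0.7910/537) = 0.01755 and √(0.7150×0.2850/260) = 0.02800.
Because the samples are independent, SE_diff = √(0.01755² + 0.02800²) = 0.03305.
Using z* = 2.576 for 99%, ME = 2.576 × 0.03305 = 0.08514.
p̂₁ − p̂₂ = -0.5060; interval -0.5060 ± 0.08514 gives (-0.591, -0.421).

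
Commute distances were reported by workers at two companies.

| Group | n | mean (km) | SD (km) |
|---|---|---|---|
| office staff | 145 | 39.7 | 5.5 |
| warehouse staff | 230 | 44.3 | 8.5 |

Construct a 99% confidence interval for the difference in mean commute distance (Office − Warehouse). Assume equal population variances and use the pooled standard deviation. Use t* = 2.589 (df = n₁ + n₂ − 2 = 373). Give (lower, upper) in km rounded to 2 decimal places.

(-6.66, -2.54)

s_p = √[((n₁−1)s₁² + (n₂−1)s₂²)/(n₁+n₂−2)] = √[(144·5.5² + 229·8.5²)/373] = 7.4857.
SE = 7.4857·√(1/145 + 1/230) = 0.7938.
With t* = 2.589, margin = 2.589 × 0.7938 = 2.0551.
x̄₁ − x̄₂ = 39.7 − 44.3 = -4.6000; interval -4.6000 ± 2.0551 = (-6.66, -2.54).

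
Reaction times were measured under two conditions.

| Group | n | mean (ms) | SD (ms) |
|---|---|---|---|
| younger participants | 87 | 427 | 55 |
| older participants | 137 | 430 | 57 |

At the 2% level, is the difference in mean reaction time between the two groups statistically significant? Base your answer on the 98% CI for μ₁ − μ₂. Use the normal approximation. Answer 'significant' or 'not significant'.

Per-group SEs: s₁/√n₁ = 55/√87 = 5.8966, s₂/√n₂ = 57/√137 = 4.8698.
Unpooled SE of the difference: √(34.76989156 + 23.71495204) = 7.6475.
Margin of error = z* · SE = 2.326 × 7.6475 = 17.7881.
x̄₁ − x̄₂ = 427 − 430 = -3.0000.
CI: -3.0000 ± 17.7881 = (-20.7881, 14.7881).
The interval (-20.7881, 14.7881) contains 0, so the difference is not significant.

not significant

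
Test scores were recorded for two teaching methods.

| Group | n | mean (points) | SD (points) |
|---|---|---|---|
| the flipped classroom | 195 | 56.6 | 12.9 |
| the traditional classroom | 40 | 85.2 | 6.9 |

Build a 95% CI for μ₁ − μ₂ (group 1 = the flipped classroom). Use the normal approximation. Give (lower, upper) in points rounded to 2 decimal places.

(-31.40, -25.80)

Per-group SEs: s₁/√n₁ = 12.9/√195 = 0.9238, s₂/√n₂ = 6.9/√40 = 1.0910.
Unpooled SE of the difference: √(0.85340644 + 1.190281) = 1.4296.
Margin of error = z* · SE = 1.960 × 1.4296 = 2.8020.
x̄₁ − x̄₂ = 56.6 − 85.2 = -28.6000.
CI: -28.6000 ± 2.8020 = (-31.40, -25.80).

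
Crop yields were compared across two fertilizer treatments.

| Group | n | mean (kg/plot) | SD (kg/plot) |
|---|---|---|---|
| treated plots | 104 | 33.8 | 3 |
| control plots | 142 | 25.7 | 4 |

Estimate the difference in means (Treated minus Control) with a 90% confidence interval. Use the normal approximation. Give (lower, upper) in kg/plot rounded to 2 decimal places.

Per-group SEs: s₁/√n₁ = 3/√104 = 0.2942, s₂/√n₂ = 4/√142 = 0.3357.
Unpooled SE of the difference: √(0.08655364 + 0.11269449) = 0.4464.
Margin of error = z* · SE = 1.645 × 0.4464 = 0.7343.
x̄₁ − x̄₂ = 33.8 − 25.7 = 8.1000.
CI: 8.1000 ± 0.7343 = (7.37, 8.83).

(7.37, 8.83)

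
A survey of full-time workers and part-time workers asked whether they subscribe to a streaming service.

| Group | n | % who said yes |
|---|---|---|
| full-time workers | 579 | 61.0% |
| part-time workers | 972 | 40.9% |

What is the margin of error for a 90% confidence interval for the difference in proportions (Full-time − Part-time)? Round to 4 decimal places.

Each SE is √(p̂(1−p̂)/n): √(0.6100·0.3900/579) = 0.02027 and √(0.4090·0.5910/972) = 0.01577.
SE(p̂₁ − p̂₂) = √(SE₁² + SE₂²) = √(0.0004108729 + 0.0002486929) = 0.02568, since the two samples are independent.
At 90% confidence z* = 1.645; margin = 1.645 × 0.02568 = 0.04224.

0.0422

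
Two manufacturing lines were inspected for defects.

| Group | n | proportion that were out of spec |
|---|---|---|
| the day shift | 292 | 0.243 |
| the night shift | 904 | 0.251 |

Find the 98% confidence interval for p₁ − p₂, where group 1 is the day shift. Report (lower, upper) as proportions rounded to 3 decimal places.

(-0.075, 0.059)

Each SE is √(p̂(1−p̂)/n): √(0.2430·0.7570/292) = 0.02510 and √(0.2510·0.7490/904) = 0.01442.
SE(p̂₁ − p̂₂) = √(SE₁² + SE₂²) = √(0.00063001 + 0.0002079364) = 0.02895, since the two samples are independent.
At 98% confidence z* = 2.326; margin = 2.326 × 0.02895 = 0.06734.
The difference is 0.2430 − 0.2510 = -0.0080, so the interval is -0.0080 ± 0.06734 = (-0.075, 0.059).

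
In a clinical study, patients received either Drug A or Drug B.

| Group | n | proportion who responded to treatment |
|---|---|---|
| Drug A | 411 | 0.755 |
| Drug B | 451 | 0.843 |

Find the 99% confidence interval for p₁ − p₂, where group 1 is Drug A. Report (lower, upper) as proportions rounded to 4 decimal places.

Each SE is √(p̂(1−p̂)/n): √(0.7550·0.2450/411) = 0.02121 and √(0.8430·0.1570/451) = 0.01713.
SE(p̂₁ − p̂₂) = √(SE₁² + SE₂²) = √(0.0004498641 + 0.0002934369) = 0.02726, since the two samples are independent.
At 99% confidence z* = 2.576; margin = 2.576 × 0.02726 = 0.07022.
The difference is 0.7550 − 0.8430 = -0.0880, so the interval is -0.0880 ± 0.07022 = (-0.1582, -0.0178).

(-0.1582, -0.0178)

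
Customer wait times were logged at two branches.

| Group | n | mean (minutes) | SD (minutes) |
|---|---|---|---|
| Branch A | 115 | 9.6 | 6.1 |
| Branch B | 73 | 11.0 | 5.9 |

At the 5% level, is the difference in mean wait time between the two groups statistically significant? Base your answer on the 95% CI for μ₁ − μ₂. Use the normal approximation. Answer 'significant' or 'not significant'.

not significant

Per-group SEs: s₁/√n₁ = 6.1/√115 = 0.5688, s₂/√n₂ = 5.9/√73 = 0.6905.
Unpooled SE of the difference: √(0.32353344 + 0.47679025) = 0.8946.
Margin of error = z* · SE = 1.960 × 0.8946 = 1.7534.
x̄₁ − x̄₂ = 9.6 − 11.0 = -1.4000.
CI: -1.4000 ± 1.7534 = (-3.1534, 0.3534).
The interval (-3.1534, 0.3534) contains 0, so the difference is not significant.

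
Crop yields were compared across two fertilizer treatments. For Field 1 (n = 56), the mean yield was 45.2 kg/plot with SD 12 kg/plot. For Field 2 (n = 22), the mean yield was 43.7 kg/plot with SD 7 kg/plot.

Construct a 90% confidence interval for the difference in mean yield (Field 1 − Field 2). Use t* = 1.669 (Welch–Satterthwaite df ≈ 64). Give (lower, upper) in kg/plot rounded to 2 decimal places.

(-2.16, 5.16)

SE₁ = s₁/√n₁ = 12/√56 = 1.6036; SE₂ = 7/√22 = 1.4924.
Independent samples, unequal variances: SE_diff = √(SE₁² + SE₂²) = √(2.57153296 + 2.22725776) = 2.1906.
t* = 1.669, so margin of error = 1.669 × 2.1906 = 3.6561.
Difference in means = 45.2 − 43.7 = 1.5000.
1.5000 ± 3.6561 → (-2.16, 5.16).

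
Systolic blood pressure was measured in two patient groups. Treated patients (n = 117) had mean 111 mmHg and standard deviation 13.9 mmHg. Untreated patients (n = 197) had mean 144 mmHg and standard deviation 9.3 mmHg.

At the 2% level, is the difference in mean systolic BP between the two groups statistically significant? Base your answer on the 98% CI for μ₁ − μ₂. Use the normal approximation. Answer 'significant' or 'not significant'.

Per-group SEs: s₁/√n₁ = 13.9/√117 = 1.2851, s₂/√n₂ = 9.3/√197 = 0.6626.
Unpooled SE of the difference: √(1.65148201 + 0.43903876) = 1.4459.
Margin of error = z* · SE = 2.326 × 1.4459 = 3.3632.
x̄₁ − x̄₂ = 111 − 144 = -33.0000.
CI: -33.0000 ± 3.3632 = (-36.3632, -29.6368).
The interval (-36.3632, -29.6368) does not contain 0, so the difference is significant.

significant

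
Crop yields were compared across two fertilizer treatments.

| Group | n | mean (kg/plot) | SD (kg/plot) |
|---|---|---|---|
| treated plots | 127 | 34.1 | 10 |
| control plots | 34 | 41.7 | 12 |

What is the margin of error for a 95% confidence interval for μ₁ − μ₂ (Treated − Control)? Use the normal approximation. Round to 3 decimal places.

Standard errors of each mean: 10/√127 = 0.8874 and 12/√34 = 2.0580.
SE(x̄₁ − x̄₂) = √(0.8874² + 2.0580²) = 2.2412 for independent samples with unequal variances.
With z* = 1.960, the margin is 1.960 × 2.2412 = 4.3928.

4.393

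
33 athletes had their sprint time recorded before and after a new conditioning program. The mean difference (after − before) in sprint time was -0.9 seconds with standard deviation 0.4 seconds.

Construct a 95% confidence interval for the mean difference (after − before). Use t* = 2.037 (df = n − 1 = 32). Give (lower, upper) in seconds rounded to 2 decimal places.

(-1.04, -0.76)

Paired design: SE = s_d/√n = 0.4/√33 = 0.0696.
t* = 2.037; margin of error = 2.037 × 0.0696 = 0.1418.
-0.9 ± 0.1418 → (-1.04, -0.76).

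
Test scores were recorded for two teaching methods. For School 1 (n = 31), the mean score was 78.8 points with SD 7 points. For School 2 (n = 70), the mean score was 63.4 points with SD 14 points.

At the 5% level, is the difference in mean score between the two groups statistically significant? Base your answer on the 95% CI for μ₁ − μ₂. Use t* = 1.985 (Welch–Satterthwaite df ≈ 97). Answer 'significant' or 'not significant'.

Standard errors of each mean: 7/√31 = 1.2572 and 14/√70 = 1.6733.
SE(x̄₁ − x̄₂) = √(1.2572² + 1.6733²) = 2.0930 for independent samples with unequal variances.
With t* = 1.985, the margin is 1.985 × 2.0930 = 4.1546.
x̄₁ − x̄₂ = 78.8 − 63.4 = 15.4000; the interval is 15.4000 ± 4.1546 = (11.2454, 19.5546).
The interval (11.2454, 19.5546) does not contain 0, so the difference is significant.

significant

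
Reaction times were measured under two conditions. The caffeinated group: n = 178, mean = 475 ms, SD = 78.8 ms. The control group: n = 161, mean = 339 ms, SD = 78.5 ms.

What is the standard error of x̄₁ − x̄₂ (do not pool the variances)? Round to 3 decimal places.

8.553

SE₁ = s₁/√n₁ = 78.8/√178 = 5.9063; SE₂ = 78.5/√161 = 6.1867.
Independent samples, unequal variances: SE_diff = √(SE₁² + SE₂²) = √(34.88437969 + 38.27525689) = 8.5533.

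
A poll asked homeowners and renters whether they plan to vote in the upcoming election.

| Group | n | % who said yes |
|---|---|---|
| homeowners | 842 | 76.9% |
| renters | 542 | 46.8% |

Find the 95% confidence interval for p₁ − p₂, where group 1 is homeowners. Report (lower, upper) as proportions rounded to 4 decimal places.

(0.2503, 0.3517)

Each SE is √(p̂(1−p̂)/n): √(0.7690·0.2310/842) = 0.01452 and √(0.4680·0.5320/542) = 0.02143.
SE(p̂₁ − p̂₂) = √(SE₁² + SE₂²) = √(0.0002108304 + 0.0004592449) = 0.02589, since the two samples are independent.
At 95% confidence z* = 1.960; margin = 1.960 × 0.02589 = 0.05074.
The difference is 0.7690 − 0.4680 = 0.3010, so the interval is 0.3010 ± 0.05074 = (0.2503, 0.3517).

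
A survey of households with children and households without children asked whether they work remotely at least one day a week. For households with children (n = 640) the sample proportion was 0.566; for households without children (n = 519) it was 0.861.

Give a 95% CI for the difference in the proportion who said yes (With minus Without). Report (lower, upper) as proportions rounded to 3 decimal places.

The two standard errors are √(0.5660×0.4340/640) = 0.01959 and √(0.8610×0.1390/519) = 0.01519.
Because the samples are independent, SE_diff = √(0.01959² + 0.01519²) = 0.02479.
Using z* = 1.960 for 95%, ME = 1.960 × 0.02479 = 0.04859.
p̂₁ − p̂₂ = -0.2950; interval -0.2950 ± 0.04859 gives (-0.344, -0.246).

(-0.344, -0.246)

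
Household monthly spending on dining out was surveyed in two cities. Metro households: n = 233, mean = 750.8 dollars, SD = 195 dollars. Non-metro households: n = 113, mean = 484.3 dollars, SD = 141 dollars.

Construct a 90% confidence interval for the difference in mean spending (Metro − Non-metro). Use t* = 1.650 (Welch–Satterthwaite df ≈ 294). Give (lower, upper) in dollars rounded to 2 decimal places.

Per-group SEs: s₁/√n₁ = 195/√233 = 12.7749, s₂/√n₂ = 141/√113 = 13.2642.
Unpooled SE of the difference: √(163.19807001 + 175.93900164) = 18.4157.
Margin of error = t* · SE = 1.650 × 18.4157 = 30.3859.
x̄₁ − x̄₂ = 750.8 − 484.3 = 266.5000.
CI: 266.5000 ± 30.3859 = (236.11, 296.89).

(236.11, 296.89)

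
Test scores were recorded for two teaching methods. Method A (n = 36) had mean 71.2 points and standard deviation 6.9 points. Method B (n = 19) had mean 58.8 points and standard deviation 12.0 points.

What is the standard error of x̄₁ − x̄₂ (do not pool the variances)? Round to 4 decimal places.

Per-group SEs: s₁/√n₁ = 6.9/√36 = 1.1500, s₂/√n₂ = 12.0/√19 = 2.7530.
Unpooled SE of the difference: √(1.3225 + 7.579009) = 2.9835.

2.9835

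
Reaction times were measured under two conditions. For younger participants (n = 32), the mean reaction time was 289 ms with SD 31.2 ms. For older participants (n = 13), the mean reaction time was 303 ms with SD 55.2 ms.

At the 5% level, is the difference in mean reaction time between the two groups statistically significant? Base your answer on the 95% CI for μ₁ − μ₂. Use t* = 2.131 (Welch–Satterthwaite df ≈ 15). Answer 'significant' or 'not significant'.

not significant

Standard errors of each mean: 31.2/√32 = 5.5154 and 55.2/√13 = 15.3097.
SE(x̄₁ − x̄₂) = √(5.5154² + 15.3097²) = 16.2729 for independent samples with unequal variances.
With t* = 2.131, the margin is 2.131 × 16.2729 = 34.6775.
x̄₁ − x̄₂ = 289 − 303 = -14.0000; the interval is -14.0000 ± 34.6775 = (-48.6775, 20.6775).
The interval (-48.6775, 20.6775) contains 0, so the difference is not significant.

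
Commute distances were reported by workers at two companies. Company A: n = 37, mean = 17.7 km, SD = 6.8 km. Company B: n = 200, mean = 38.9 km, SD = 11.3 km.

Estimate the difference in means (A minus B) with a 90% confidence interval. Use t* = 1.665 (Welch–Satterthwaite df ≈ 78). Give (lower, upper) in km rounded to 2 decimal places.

SE₁ = s₁/√n₁ = 6.8/√37 = 1.1179; SE₂ = 11.3/√200 = 0.7990.
Independent samples, unequal variances: SE_diff = √(SE₁² + SE₂²) = √(1.24970041 + 0.638401) = 1.3741.
t* = 1.665, so margin of error = 1.665 × 1.3741 = 2.2879.
Difference in means = 17.7 − 38.9 = -21.2000.
-21.2000 ± 2.2879 → (-23.49, -18.91).

(-23.49, -18.91)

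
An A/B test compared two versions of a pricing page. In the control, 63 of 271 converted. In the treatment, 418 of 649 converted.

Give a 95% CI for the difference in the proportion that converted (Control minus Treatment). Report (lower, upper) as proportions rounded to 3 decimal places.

First, p̂₁ = 63/271 = 0.2325; p̂₂ = 418/649 = 0.6441.
The two standard errors are √(0.2325×0.7675/271) = 0.02566 and √(0.6441×0.3559/649) = 0.01879.
Because the samples are independent, SE_diff = √(0.02566² + 0.01879²) = 0.03180.
Using z* = 1.960 for 95%, ME = 1.960 × 0.03180 = 0.06233.
p̂₁ − p̂₂ = -0.4116; interval -0.4116 ± 0.06233 gives (-0.474, -0.349).

(-0.474, -0.349)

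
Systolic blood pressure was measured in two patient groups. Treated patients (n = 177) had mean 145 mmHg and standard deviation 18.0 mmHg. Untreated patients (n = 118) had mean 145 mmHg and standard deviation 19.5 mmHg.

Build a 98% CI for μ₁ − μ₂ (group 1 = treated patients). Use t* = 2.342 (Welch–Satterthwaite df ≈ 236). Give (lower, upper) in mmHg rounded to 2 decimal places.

SE₁ = s₁/√n₁ = 18.0/√177 = 1.3530; SE₂ = 19.5/√118 = 1.7951.
Independent samples, unequal variances: SE_diff = √(SE₁² + SE₂²) = √(1.830609 + 3.22238401) = 2.2479.
t* = 2.342, so margin of error = 2.342 × 2.2479 = 5.2646.
Difference in means = 145 − 145 = 0.0000.
0.0000 ± 5.2646 → (-5.26, 5.26).

(-5.26, 5.26)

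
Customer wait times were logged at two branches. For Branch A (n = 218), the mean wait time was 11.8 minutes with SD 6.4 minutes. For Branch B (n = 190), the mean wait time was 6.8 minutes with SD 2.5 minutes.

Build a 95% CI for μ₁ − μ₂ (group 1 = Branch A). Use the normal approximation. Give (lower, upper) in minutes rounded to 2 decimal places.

(4.08, 5.92)

SE₁ = s₁/√n₁ = 6.4/√218 = 0.4335; SE₂ = 2.5/√190 = 0.1814.
Independent samples, unequal variances: SE_diff = √(SE₁² + SE₂²) = √(0.18792225 + 0.03290596) = 0.4699.
z* = 1.960, so margin of error = 1.960 × 0.4699 = 0.9210.
Difference in means = 11.8 − 6.8 = 5.0000.
5.0000 ± 0.9210 → (4.08, 5.92).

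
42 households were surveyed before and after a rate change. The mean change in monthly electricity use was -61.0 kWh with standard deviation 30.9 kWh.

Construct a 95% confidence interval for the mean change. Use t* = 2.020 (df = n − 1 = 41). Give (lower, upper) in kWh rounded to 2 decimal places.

This is a matched-pairs design, so SE = s_d/√n = 30.9/√42 = 4.7680.
Margin = 2.020 × 4.7680 = 9.6314; the interval is -61.0 ± 9.6314 = (-70.63, -51.37).

(-70.63, -51.37)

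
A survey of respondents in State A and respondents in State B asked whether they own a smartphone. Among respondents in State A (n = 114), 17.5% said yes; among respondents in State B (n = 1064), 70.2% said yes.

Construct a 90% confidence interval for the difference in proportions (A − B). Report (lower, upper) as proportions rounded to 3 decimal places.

(-0.590, -0.464)

Each SE is √(p̂(1−p̂)/n): √(0.1750·0.8250/114) = 0.03559 and √(0.7020·0.2980/1064) = 0.01402.
SE(p̂₁ − p̂₂) = √(SE₁² + SE₂²) = √(0.0012666481 + 0.0001965604) = 0.03825, since the two samples are independent.
At 90% confidence z* = 1.645; margin = 1.645 × 0.03825 = 0.06292.
The difference is 0.1750 − 0.7020 = -0.5270, so the interval is -0.5270 ± 0.06292 = (-0.590, -0.464).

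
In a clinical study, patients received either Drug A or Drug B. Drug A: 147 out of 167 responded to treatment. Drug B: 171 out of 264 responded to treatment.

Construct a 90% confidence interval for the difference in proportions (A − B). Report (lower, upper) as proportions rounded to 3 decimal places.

p̂₁ = 147/167 = 0.8802 and p̂₂ = 171/264 = 0.6477.
SE₁ = √(p̂₁(1−p̂₁)/n₁) = √(0.8802·0.1198/167) = 0.02513; SE₂ = √(0.6477·0.3523/264) = 0.02940.
Independent samples: SE of the difference = √(SE₁² + SE₂²) = √(0.0006315169 + 0.00086436) = 0.03868.
z* for 90% confidence is 1.645, so the margin of error is 1.645 × 0.03868 = 0.06363.
Point estimate p̂₁ − p̂₂ = 0.8802 − 0.6477 = 0.2325.
0.2325 ± 0.06363 → (0.169, 0.296).

(0.169, 0.296)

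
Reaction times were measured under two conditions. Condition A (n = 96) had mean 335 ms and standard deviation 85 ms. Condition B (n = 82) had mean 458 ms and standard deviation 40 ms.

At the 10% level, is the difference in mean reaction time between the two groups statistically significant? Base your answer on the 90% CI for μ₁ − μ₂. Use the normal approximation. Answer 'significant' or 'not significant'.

significant

Per-group SEs: s₁/√n₁ = 85/√96 = 8.6753, s₂/√n₂ = 40/√82 = 4.4173.
Unpooled SE of the difference: √(75.26083009 + 19.51253929) = 9.7352.
Margin of error = z* · SE = 1.645 × 9.7352 = 16.0144.
x̄₁ − x̄₂ = 335 − 458 = -123.0000.
CI: -123.0000 ± 16.0144 = (-139.0144, -106.9856).
The interval (-139.0144, -106.9856) does not contain 0, so the difference is significant.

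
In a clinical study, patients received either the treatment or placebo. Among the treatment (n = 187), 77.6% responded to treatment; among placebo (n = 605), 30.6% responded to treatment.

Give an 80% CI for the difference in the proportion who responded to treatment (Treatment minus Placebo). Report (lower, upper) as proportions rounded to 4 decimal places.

(0.4241, 0.5159)

SE₁ = √(p̂₁(1−p̂₁)/n₁) = √(0.7760·0.2240/187) = 0.03049; SE₂ = √(0.3060·0.6940/605) = 0.01874.
Independent samples: SE of the difference = √(SE₁² + SE₂²) = √(0.0009296401 + 0.0003511876) = 0.03579.
z* for 80% confidence is 1.282, so the margin of error is 1.282 × 0.03579 = 0.04588.
Point estimate p̂₁ − p̂₂ = 0.7760 − 0.3060 = 0.4700.
0.4700 ± 0.04588 → (0.4241, 0.5159).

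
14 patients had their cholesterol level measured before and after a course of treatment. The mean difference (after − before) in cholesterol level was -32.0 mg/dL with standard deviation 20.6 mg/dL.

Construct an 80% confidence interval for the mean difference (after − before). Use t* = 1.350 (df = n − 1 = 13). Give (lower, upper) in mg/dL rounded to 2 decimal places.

This is a matched-pairs design, so SE = s_d/√n = 20.6/√14 = 5.5056.
Margin = 1.350 × 5.5056 = 7.4326; the interval is -32.0 ± 7.4326 = (-39.43, -24.57).

(-39.43, -24.57)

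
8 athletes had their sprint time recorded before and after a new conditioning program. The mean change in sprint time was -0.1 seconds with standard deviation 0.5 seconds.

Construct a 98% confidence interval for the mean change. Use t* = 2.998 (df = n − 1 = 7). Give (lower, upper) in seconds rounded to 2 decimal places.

This is a matched-pairs design, so SE = s_d/√n = 0.5/√8 = 0.1768.
Margin = 2.998 × 0.1768 = 0.5300; the interval is -0.1 ± 0.5300 = (-0.63, 0.43).

(-0.63, 0.43)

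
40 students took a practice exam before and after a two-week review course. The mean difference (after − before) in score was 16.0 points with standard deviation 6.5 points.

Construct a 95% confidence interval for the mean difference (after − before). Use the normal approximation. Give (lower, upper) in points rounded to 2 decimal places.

This is a matched-pairs design, so SE = s_d/√n = 6.5/√40 = 1.0277.
Margin = 1.960 × 1.0277 = 2.0143; the interval is 16.0 ± 2.0143 = (13.99, 18.01).

(13.99, 18.01)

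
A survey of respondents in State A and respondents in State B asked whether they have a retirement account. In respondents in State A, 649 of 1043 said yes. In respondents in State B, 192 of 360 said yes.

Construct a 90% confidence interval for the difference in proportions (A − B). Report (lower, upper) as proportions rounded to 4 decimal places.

(0.0391, 0.1387)

Sample proportions: 649/1043 = 0.6222, 192/360 = 0.5333.
Each SE is √(p̂(1−p̂)/n): √(0.6222·0.3778/1043) = 0.01501 and √(0.5333·0.4667/360) = 0.02629.
SE(p̂₁ − p̂₂) = √(SE₁² + SE₂²) = √(0.0002253001 + 0.0006911641) = 0.03027, since the two samples are independent.
At 90% confidence z* = 1.645; margin = 1.645 × 0.03027 = 0.04979.
The difference is 0.6222 − 0.5333 = 0.0889, so the interval is 0.0889 ± 0.04979 = (0.0391, 0.1387).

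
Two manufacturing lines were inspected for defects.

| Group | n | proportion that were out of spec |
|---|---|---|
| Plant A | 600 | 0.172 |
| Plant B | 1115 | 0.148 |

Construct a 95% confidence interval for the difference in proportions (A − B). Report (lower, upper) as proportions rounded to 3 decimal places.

(-0.013, 0.061)

SE₁ = √(p̂₁(1−p̂₁)/n₁) = √(0.1720·0.8280/600) = 0.01541; SE₂ = √(0.1480·0.8520/1115) = 0.01063.
Independent samples: SE of the difference = √(SE₁² + SE₂²) = √(0.0002374681 + 0.0001129969) = 0.01872.
z* for 95% confidence is 1.960, so the margin of error is 1.960 × 0.01872 = 0.03669.
Point estimate p̂₁ − p̂₂ = 0.1720 − 0.1480 = 0.0240.
0.0240 ± 0.03669 → (-0.013, 0.061).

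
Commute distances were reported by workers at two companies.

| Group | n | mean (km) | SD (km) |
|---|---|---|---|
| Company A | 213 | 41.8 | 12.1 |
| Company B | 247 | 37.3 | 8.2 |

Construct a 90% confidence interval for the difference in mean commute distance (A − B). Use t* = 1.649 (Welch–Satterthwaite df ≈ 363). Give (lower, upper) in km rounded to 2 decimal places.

(2.88, 6.12)

Per-group SEs: s₁/√n₁ = 12.1/√213 = 0.8291, s₂/√n₂ = 8.2/√247 = 0.5218.
Unpooled SE of the difference: √(0.68740681 + 0.27227524) = 0.9796.
Margin of error = t* · SE = 1.649 × 0.9796 = 1.6154.
x̄₁ − x̄₂ = 41.8 − 37.3 = 4.5000.
CI: 4.5000 ± 1.6154 = (2.88, 6.12).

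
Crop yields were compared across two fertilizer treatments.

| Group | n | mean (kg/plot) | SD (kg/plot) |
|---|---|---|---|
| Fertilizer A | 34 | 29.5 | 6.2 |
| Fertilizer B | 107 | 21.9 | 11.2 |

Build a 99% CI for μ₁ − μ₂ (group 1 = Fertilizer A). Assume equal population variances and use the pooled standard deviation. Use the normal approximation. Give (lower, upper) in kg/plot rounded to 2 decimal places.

s_p = √[((n₁−1)s₁² + (n₂−1)s₂²)/(n₁+n₂−2)] = √[(33·6.2² + 106·11.2²)/139] = 10.2365.
SE = 10.2365·√(1/34 + 1/107) = 2.0153.
With z* = 2.576, margin = 2.576 × 2.0153 = 5.1914.
x̄₁ − x̄₂ = 29.5 − 21.9 = 7.6000; interval 7.6000 ± 5.1914 = (2.41, 12.79).

(2.41, 12.79)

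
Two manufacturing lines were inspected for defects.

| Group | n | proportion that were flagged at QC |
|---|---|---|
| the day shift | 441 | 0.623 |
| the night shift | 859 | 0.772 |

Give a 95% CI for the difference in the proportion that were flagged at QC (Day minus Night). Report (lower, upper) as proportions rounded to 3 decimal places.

Each SE is √(p̂(1−p̂)/n): √(0.6230·0.3770/441) = 0.02308 and √(0.7720·0.2280/859) = 0.01431.
SE(p̂₁ − p̂₂) = √(SE₁² + SE₂²) = √(0.0005326864 + 0.0002047761) = 0.02716, since the two samples are independent.
At 95% confidence z* = 1.960; margin = 1.960 × 0.02716 = 0.05323.
The difference is 0.6230 − 0.7720 = -0.1490, so the interval is -0.1490 ± 0.05323 = (-0.202, -0.096).

(-0.202, -0.096)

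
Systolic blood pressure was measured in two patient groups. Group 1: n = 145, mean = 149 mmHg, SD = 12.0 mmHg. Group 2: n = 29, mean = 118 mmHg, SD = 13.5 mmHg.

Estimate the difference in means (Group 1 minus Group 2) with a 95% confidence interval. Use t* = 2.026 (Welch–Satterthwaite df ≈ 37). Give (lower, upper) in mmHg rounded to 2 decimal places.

(25.53, 36.47)

Standard errors of each mean: 12.0/√145 = 0.9965 and 13.5/√29 = 2.5069.
SE(x̄₁ − x̄₂) = √(0.9965² + 2.5069²) = 2.6977 for independent samples with unequal variances.
With t* = 2.026, the margin is 2.026 × 2.6977 = 5.4655.
x̄₁ − x̄₂ = 149 − 118 = 31.0000; the interval is 31.0000 ± 5.4655 = (25.53, 36.47).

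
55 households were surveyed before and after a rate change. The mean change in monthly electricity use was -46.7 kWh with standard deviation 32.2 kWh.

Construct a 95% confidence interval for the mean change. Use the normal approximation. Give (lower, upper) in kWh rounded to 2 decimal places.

Paired design: SE = s_d/√n = 32.2/√55 = 4.3418.
z* = 1.960; margin of error = 1.960 × 4.3418 = 8.5099.
-46.7 ± 8.5099 → (-55.21, -38.19).

(-55.21, -38.19)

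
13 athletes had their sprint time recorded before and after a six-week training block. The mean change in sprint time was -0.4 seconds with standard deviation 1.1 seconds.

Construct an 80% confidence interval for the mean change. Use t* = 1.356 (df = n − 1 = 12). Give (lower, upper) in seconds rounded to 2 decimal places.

Paired design: SE = s_d/√n = 1.1/√13 = 0.3051.
t* = 1.356; margin of error = 1.356 × 0.3051 = 0.4137.
-0.4 ± 0.4137 → (-0.81, 0.01).

(-0.81, 0.01)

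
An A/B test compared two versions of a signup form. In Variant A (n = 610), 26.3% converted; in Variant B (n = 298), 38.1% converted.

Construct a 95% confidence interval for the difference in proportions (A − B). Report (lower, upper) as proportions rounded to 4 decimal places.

(-0.1833, -0.0527)

Each SE is √(p̂(1−p̂)/n): √(0.2630·0.7370/610) = 0.01783 and √(0.3810·0.6190/298) = 0.02813.
SE(p̂₁ − p̂₂) = √(SE₁² + SE₂²) = √(0.0003179089 + 0.0007912969) = 0.03330, since the two samples are independent.
At 95% confidence z* = 1.960; margin = 1.960 × 0.03330 = 0.06527.
The difference is 0.2630 − 0.3810 = -0.1180, so the interval is -0.1180 ± 0.06527 = (-0.1833, -0.0527).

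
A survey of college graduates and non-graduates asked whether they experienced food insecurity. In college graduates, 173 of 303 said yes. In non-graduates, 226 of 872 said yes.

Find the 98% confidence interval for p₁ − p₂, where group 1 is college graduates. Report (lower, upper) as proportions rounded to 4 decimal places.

(0.2372, 0.3864)

First, p̂₁ = 173/303 = 0.5710; p̂₂ = 226/872 = 0.2592.
The two standard errors are √(0.5710×0.4290/303) = 0.02843 and √(0.2592×0.7408/872) = 0.01484.
Because the samples are independent, SE_diff = √(0.02843² + 0.01484²) = 0.03207.
Using z* = 2.326 for 98%, ME = 2.326 × 0.03207 = 0.07459.
p̂₁ − p̂₂ = 0.3118; interval 0.3118 ± 0.07459 gives (0.2372, 0.3864).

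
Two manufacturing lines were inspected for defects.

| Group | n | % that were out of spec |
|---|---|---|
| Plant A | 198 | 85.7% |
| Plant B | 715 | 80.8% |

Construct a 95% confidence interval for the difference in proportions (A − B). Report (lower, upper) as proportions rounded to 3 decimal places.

Each SE is √(p̂(1−p̂)/n): √(0.8570·0.1430/198) = 0.02488 and √(0.8080·0.1920/715) = 0.01473.
SE(p̂₁ − p̂₂) = √(SE₁² + SE₂²) = √(0.0006190144 + 0.0002169729) = 0.02891, since the two samples are independent.
At 95% confidence z* = 1.960; margin = 1.960 × 0.02891 = 0.05666.
The difference is 0.8570 − 0.8080 = 0.0490, so the interval is 0.0490 ± 0.05666 = (-0.008, 0.106).

(-0.008, 0.106)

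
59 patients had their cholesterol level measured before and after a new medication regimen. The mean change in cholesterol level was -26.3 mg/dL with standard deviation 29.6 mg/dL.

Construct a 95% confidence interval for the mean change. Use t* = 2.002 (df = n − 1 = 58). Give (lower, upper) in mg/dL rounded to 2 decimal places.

This is a matched-pairs design, so SE = s_d/√n = 29.6/√59 = 3.8536.
Margin = 2.002 × 3.8536 = 7.7149; the interval is -26.3 ± 7.7149 = (-34.01, -18.59).

(-34.01, -18.59)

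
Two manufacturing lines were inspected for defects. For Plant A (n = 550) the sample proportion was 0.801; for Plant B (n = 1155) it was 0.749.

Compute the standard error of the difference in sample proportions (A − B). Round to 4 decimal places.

The two standard errors are √(0.8010×0.1990/550) = 0.01702 and √(0.7490×0.2510/1155) = 0.01276.
Because the samples are independent, SE_diff = √(0.01702² + 0.01276²) = 0.02127.

0.0213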